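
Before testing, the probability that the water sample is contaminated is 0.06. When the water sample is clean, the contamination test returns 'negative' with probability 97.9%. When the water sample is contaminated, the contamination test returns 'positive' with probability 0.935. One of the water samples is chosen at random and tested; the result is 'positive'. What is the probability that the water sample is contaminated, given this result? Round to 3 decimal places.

Let H be the event that the water sample is contaminated. P(H) = 0.06, so P(¬H) = 0.94. With E the 'positive' result, P(E|H) = 0.935 and P(E|¬H) = 0.021.
P(E) = 0.935·0.06 + 0.021·0.94 = 0.056100 + 0.019740 = 0.075840.
By Bayes' theorem, P(H|E) = 0.056100 / 0.075840 = 0.740.

P(H | E) ≈ 0.740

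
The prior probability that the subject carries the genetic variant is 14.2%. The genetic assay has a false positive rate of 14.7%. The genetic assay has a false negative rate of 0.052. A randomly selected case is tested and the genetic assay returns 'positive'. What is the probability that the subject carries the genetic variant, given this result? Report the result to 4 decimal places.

Let H be the event that the subject carries the genetic variant. P(H) = 0.142, so P(¬H) = 0.858. With E the 'positive' result, P(E|H) = 0.948 and P(E|¬H) = 0.147.
P(E) = 0.948·0.142 + 0.147·0.858 = 0.13462 + 0.12613 = 0.26074.
By Bayes' theorem, P(H|E) = 0.13462 / 0.26074 = 0.5163.

P(H | E) ≈ 0.5163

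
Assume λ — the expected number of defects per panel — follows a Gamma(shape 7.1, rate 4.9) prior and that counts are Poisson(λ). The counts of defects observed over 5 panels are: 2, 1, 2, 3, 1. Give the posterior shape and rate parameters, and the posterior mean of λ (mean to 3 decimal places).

Posterior: Gamma(shape=16.1, rate=9.9); mean ≈ 1.626

Total count ∑xᵢ = 9 over n = 5 panels.
Gamma is conjugate to the Poisson likelihood: posterior is Gamma(shape = 7.1+9 = 16.1, rate = 4.9+5 = 9.9).
E[λ | data] = 16.1/9.9 = 1.626.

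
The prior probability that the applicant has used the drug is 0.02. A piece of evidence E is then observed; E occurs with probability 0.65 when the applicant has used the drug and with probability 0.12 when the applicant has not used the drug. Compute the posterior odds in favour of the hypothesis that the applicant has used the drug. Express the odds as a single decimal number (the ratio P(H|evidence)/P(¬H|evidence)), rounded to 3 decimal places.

Posterior odds ≈ 0.111

Prior odds = 0.02/(1−0.02) = 0.020408. In log-odds, ln(0.020408) = -3.8918.
Add log likelihood ratio: ln(5.4167) = 1.6895.
Posterior log-odds = -2.2023, so posterior odds = exp(-2.2023) = 0.11054.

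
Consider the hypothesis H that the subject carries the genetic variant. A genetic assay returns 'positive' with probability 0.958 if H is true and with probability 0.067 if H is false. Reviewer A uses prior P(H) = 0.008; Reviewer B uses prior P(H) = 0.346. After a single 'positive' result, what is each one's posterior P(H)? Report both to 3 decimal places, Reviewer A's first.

The likelihood ratio for a 'positive' result is 0.958/0.067 = 14.299.
Reviewer A: prior odds 0.008/0.992 = 0.0080645; posterior odds 0.11531; posterior probability 0.103.
Reviewer B: prior odds 0.346/0.654 = 0.52905; posterior odds 7.5647; posterior probability 0.883.

Reviewer A: 0.103; Reviewer B: 0.883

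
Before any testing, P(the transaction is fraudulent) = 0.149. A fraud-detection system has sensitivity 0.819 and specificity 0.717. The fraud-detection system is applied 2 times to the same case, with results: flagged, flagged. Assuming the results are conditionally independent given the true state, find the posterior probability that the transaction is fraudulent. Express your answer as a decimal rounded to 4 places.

Posterior P(H) ≈ 0.5946

Let H be the event that the transaction is fraudulent; start with P(H) = 0.149. P('flagged'|H) = 0.819, P('flagged'|¬H) = 0.283.
Update on result 1 ('flagged'): P(H) ← 0.819·0.1490 / (0.819·0.1490 + 0.283·0.8510) = 0.12203/0.36286 = 0.3363.
Update on result 2 ('flagged'): P(H) ← 0.819·0.3363 / (0.819·0.3363 + 0.283·0.6637) = 0.27543/0.46326 = 0.5946.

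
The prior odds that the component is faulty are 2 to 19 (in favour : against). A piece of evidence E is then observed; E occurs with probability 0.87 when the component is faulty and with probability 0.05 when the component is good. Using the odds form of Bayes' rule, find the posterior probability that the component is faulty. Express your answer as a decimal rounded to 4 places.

Prior odds = 2/19 = 0.10526. In log-odds, ln(0.10526) = -2.2513.
Add log likelihood ratio: ln(17.400) = 2.8565.
Posterior log-odds = 0.60518, so posterior odds = exp(0.60518) = 1.8316. Converting, P(H|E) = 1.8316/2.8316 = 0.6468.

Posterior probability ≈ 0.6468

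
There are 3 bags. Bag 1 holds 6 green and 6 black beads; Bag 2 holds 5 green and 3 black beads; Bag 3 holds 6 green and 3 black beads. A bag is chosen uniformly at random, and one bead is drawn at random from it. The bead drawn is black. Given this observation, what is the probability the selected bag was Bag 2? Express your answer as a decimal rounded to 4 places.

Posterior probability ≈ 0.3103

P(black|Bag 1) = 0.5; P(black|Bag 2) = 0.375; P(black|Bag 3) = 0.3333.
Prior × likelihood for each source: 0.333333·0.5=0.1667, 0.333333·0.375=0.1250, 0.333333·0.3333=0.1111. Summing gives P(black) = 0.40278.
P(Bag 2 | black) = 0.1250 / 0.40278 = 0.3103.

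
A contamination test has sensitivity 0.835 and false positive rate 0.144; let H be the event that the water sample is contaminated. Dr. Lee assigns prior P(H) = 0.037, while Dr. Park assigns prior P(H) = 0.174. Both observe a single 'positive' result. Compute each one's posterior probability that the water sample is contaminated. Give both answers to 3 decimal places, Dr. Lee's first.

Dr. Lee: 0.182; Dr. Park: 0.550

P('+'|H) = 0.835, P('+'|¬H) = 0.144.
Dr. Lee: numerator 0.835·0.037 = 0.030895; evidence = 0.030895+0.144·0.963 = 0.16957; posterior = 0.182.
Dr. Park: numerator 0.835·0.174 = 0.14529; evidence = 0.14529+0.144·0.826 = 0.26423; posterior = 0.550.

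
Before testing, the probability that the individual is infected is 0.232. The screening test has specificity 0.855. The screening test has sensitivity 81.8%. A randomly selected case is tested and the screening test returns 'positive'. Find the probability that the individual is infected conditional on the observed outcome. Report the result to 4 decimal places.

P(H | E) ≈ 0.6302

Let H be the event that the individual is infected. P(H) = 0.232, so P(¬H) = 0.768. With E the 'positive' result, P(E|H) = 0.818 and P(E|¬H) = 0.145.
P(E) = 0.818·0.232 + 0.145·0.768 = 0.18978 + 0.11136 = 0.30114.
By Bayes' theorem, P(H|E) = 0.18978 / 0.30114 = 0.6302.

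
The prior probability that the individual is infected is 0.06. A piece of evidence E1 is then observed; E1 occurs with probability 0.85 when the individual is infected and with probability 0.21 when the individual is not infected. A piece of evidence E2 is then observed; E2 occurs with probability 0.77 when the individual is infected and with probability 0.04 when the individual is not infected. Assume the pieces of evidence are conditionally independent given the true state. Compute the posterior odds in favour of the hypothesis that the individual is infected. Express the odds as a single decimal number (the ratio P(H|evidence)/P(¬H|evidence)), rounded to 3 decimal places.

Prior odds = 0.06/(1−0.06) = 0.063830. In log-odds, ln(0.063830) = -2.7515.
Add log likelihood ratios: ln(4.0476) + ln(19.250) = 4.3556.
Posterior log-odds = 1.6041, so posterior odds = exp(1.6041) = 4.9734.

Posterior odds ≈ 4.973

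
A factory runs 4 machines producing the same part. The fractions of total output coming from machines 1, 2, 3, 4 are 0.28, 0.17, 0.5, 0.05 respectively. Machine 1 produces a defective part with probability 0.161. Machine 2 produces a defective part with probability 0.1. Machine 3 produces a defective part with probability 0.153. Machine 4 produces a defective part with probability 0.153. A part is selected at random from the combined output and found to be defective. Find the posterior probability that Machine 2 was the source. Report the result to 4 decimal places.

P(defective|M1) = 0.161; P(defective|M2) = 0.1; P(defective|M3) = 0.153; P(defective|M4) = 0.153.
Prior × likelihood for each source: 0.28·0.161=0.04508, 0.17·0.1=0.01700, 0.5·0.153=0.07650, 0.05·0.153=0.007650. Summing gives P(defective) = 0.14623.
P(Machine 2 | defective) = 0.01700 / 0.14623 = 0.1163.

Posterior probability ≈ 0.1163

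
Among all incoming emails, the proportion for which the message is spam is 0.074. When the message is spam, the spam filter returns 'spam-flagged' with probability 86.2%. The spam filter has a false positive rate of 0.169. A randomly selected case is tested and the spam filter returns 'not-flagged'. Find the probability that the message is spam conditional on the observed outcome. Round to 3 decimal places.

Write H for 'the message is spam'. Prior odds H:¬H = 0.074/0.926 = 0.079914. For the 'not-flagged' outcome, the likelihood ratio is 0.138/0.831 = 0.16606.
Posterior odds = 0.079914 × 0.16606 = 0.013271, so P(H|E) = 0.013271/(1+0.013271) = 0.013.

P(H | E) ≈ 0.013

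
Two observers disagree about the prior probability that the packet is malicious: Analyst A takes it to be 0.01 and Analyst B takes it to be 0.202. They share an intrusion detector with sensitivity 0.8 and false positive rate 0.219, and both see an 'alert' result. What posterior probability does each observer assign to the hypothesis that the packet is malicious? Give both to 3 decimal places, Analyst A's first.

Analyst A: 0.036; Analyst B: 0.480

P('+'|H) = 0.8, P('+'|¬H) = 0.219.
Analyst A: numerator 0.8·0.01 = 0.0080000; evidence = 0.0080000+0.219·0.99 = 0.22481; posterior = 0.036.
Analyst B: numerator 0.8·0.202 = 0.16160; evidence = 0.16160+0.219·0.798 = 0.33636; posterior = 0.480.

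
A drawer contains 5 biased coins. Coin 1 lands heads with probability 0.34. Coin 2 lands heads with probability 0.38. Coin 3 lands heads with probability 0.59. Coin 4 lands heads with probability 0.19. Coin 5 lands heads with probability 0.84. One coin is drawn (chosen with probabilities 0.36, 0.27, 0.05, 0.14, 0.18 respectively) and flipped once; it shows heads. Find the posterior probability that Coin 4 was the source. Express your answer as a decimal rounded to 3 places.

Tabulate prior·likelihood by source: [1] prior 0.36, lik 0.34, product 0.1224; [2] prior 0.27, lik 0.38, product 0.1026; [3] prior 0.05, lik 0.59, product 0.02950; [4] prior 0.14, lik 0.19, product 0.02660; [5] prior 0.18, lik 0.84, product 0.1512.
Normalizing constant = 0.43230; the posterior for Coin 4 is its product over the sum, 0.02660/0.43230 = 0.062.

Posterior probability ≈ 0.062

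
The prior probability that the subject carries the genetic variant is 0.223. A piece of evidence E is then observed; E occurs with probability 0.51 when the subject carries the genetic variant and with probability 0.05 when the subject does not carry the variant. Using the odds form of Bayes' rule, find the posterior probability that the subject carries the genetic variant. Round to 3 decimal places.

Prior odds = 0.223/(1−0.223) = 0.28700. In log-odds, ln(0.28700) = -1.2483.
Add log likelihood ratio: ln(10.200) = 2.3224.
Posterior log-odds = 1.0741, so posterior odds = exp(1.0741) = 2.9274. Converting, P(H|E) = 2.9274/3.9274 = 0.745.

Posterior probability ≈ 0.745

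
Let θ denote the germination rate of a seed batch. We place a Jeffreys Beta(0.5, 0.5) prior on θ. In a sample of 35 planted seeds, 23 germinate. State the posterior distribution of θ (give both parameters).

Posterior: Beta(23.5, 12.5)

Observing 23 successes and 12 failures updates Beta(0.5, 0.5) by adding the success and failure counts to the two shape parameters: α = 0.5+23 = 23.5, β = 0.5+12 = 12.5.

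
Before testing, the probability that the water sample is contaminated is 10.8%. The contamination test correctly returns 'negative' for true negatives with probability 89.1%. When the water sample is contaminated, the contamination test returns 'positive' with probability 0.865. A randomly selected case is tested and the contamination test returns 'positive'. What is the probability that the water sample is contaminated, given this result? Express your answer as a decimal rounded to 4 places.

P(H | E) ≈ 0.4900

Write H for 'the water sample is contaminated'. Prior odds H:¬H = 0.108/0.892 = 0.12108. For the 'positive' outcome, the likelihood ratio is 0.865/0.109 = 7.9358.
Posterior odds = 0.12108 × 7.9358 = 0.96083, so P(H|E) = 0.96083/(1+0.96083) = 0.4900.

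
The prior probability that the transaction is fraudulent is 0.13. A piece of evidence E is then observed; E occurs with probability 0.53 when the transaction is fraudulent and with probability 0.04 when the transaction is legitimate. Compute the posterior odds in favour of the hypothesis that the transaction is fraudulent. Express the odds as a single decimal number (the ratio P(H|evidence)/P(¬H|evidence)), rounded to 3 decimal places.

Prior odds = 0.13/(1−0.13) = 0.14943. In log-odds, ln(0.14943) = -1.9010.
Add log likelihood ratio: ln(13.250) = 2.5840.
Posterior log-odds = 0.68304, so posterior odds = exp(0.68304) = 1.9799.

Posterior odds ≈ 1.980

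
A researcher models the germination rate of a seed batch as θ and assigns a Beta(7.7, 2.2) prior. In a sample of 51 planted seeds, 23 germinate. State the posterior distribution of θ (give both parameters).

Posterior: Beta(30.7, 30.2)

Observing 23 successes and 28 failures updates Beta(7.7, 2.2) by adding the success and failure counts to the two shape parameters: α = 7.7+23 = 30.7, β = 2.2+28 = 30.2.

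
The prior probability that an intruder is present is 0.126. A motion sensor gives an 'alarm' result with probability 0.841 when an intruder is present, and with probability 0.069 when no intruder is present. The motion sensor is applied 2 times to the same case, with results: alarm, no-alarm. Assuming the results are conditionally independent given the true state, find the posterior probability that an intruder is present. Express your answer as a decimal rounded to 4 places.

Posterior P(H) ≈ 0.2308

Let H be the event that an intruder is present; start with P(H) = 0.126. P('alarm'|H) = 0.841, P('alarm'|¬H) = 0.069.
Update on result 1 ('alarm'): P(H) ← 0.841·0.1260 / (0.841·0.1260 + 0.069·0.8740) = 0.10597/0.16627 = 0.6373.
Update on result 2 ('no-alarm'): P(H) ← 0.159·0.6373 / (0.159·0.6373 + 0.931·0.3627) = 0.10133/0.43900 = 0.2308.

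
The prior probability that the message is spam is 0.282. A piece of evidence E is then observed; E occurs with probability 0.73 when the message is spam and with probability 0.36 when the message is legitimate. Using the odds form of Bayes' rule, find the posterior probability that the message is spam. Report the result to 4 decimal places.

Prior odds = 0.282/(1−0.282) = 0.39276. In log-odds, ln(0.39276) = -0.93456.
Add log likelihood ratio: ln(2.0278) = 0.70694.
Posterior log-odds = -0.22762, so posterior odds = exp(-0.22762) = 0.79643. Converting, P(H|E) = 0.79643/1.7964 = 0.4433.

Posterior probability ≈ 0.4433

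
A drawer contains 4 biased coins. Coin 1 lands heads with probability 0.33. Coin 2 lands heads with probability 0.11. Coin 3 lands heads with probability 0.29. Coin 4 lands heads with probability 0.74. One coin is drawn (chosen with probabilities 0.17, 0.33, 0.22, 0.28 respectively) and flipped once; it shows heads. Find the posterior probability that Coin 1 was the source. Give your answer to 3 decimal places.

Posterior probability ≈ 0.154

P(heads|C1) = 0.33; P(heads|C2) = 0.11; P(heads|C3) = 0.29; P(heads|C4) = 0.74.
Prior × likelihood for each source: 0.17·0.33=0.05610, 0.33·0.11=0.03630, 0.22·0.29=0.06380, 0.28·0.74=0.2072. Summing gives P(heads) = 0.36340.
P(Coin 1 | heads) = 0.05610 / 0.36340 = 0.154.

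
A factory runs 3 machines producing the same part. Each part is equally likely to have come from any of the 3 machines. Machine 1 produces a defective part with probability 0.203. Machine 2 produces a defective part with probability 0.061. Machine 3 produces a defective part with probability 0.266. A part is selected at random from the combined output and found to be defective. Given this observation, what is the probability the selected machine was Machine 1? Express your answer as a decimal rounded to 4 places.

Posterior probability ≈ 0.3830

Tabulate prior·likelihood by source: [1] prior 0.333333, lik 0.203, product 0.06767; [2] prior 0.333333, lik 0.061, product 0.02033; [3] prior 0.333333, lik 0.266, product 0.08867.
Normalizing constant = 0.17667; the posterior for Machine 1 is its product over the sum, 0.06767/0.17667 = 0.3830.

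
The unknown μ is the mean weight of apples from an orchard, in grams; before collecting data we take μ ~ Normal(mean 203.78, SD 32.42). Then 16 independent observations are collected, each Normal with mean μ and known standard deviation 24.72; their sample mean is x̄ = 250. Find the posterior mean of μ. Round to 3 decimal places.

With known σ, the Normal prior is conjugate. Weight on the data is w = (n/σ²)/(n/σ² + 1/τ₀²) = 0.0261832/(0.0261832+0.00095142) = 0.96494.
Posterior mean = w·x̄ + (1−w)·μ₀ = 0.96494·250 + 0.035063·203.78 = 248.379.

Posterior mean ≈ 248.379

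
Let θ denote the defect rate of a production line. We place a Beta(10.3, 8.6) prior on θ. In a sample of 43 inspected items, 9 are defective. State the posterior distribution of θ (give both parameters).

The binomial likelihood is conjugate to the Beta prior: with 9 successes and 34 failures, the posterior is Beta(10.3+9, 8.6+34) = Beta(19.3, 42.6).

Posterior: Beta(19.3, 42.6)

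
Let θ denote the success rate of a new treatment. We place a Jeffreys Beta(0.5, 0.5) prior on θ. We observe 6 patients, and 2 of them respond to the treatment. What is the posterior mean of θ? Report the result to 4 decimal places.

Observing 2 successes and 4 failures updates Beta(0.5, 0.5) by adding the success and failure counts to the two shape parameters: α = 0.5+2 = 2.5, β = 0.5+4 = 4.5.
Posterior mean = α/(α+β) = 2.5/7 = 0.3571.

Posterior mean ≈ 0.3571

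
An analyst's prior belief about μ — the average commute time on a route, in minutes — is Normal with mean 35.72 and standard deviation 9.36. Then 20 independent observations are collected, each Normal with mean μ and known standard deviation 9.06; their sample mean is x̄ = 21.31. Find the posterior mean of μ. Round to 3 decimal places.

Prior precision 1/τ₀² = 1/9.36² = 0.0114143; data precision n/σ² = 20/9.06² = 0.243654.
Posterior precision = 0.0114143 + 0.243654 = 0.255068.
Posterior mean = (0.0114143·35.72 + 0.243654·21.31) / 0.255068 = 21.955.

Posterior mean ≈ 21.955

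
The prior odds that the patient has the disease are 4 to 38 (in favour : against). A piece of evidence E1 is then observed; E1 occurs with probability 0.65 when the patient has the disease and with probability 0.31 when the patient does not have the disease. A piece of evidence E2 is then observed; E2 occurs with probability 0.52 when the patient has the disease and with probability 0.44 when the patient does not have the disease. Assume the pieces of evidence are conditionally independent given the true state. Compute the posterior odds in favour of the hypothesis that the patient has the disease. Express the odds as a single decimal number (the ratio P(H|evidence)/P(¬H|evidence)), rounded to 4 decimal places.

Prior odds = 4/38 = 0.10526.
Likelihood ratio for E1 = 0.65/0.31 = 2.0968.
Likelihood ratio for E2 = 0.52/0.44 = 1.1818.
Posterior odds = prior odds × LR₁ × LR₂ = 0.26084.

Posterior odds ≈ 0.2608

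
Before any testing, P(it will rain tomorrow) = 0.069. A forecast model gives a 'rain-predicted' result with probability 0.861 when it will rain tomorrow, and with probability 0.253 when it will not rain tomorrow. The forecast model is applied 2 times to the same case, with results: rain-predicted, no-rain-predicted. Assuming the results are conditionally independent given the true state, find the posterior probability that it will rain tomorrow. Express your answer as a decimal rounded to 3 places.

Let H be the event that it will rain tomorrow; start with P(H) = 0.069. P('rain-predicted'|H) = 0.861, P('rain-predicted'|¬H) = 0.253.
Update on result 1 ('rain-predicted'): P(H) ← 0.861·0.0690 / (0.861·0.0690 + 0.253·0.9310) = 0.059409/0.29495 = 0.2014.
Update on result 2 ('no-rain-predicted'): P(H) ← 0.139·0.2014 / (0.139·0.2014 + 0.747·0.7986) = 0.027997/0.62454 = 0.0448.

Posterior P(H) ≈ 0.045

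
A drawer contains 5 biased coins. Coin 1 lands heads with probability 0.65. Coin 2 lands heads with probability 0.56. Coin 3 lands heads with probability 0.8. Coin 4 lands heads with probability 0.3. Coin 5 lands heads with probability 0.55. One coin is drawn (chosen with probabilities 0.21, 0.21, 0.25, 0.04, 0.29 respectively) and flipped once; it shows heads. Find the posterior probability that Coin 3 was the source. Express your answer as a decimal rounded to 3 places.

Tabulate prior·likelihood by source: [1] prior 0.21, lik 0.65, product 0.1365; [2] prior 0.21, lik 0.56, product 0.1176; [3] prior 0.25, lik 0.8, product 0.2000; [4] prior 0.04, lik 0.3, product 0.01200; [5] prior 0.29, lik 0.55, product 0.1595.
Normalizing constant = 0.62560; the posterior for Coin 3 is its product over the sum, 0.2000/0.62560 = 0.320.

Posterior probability ≈ 0.320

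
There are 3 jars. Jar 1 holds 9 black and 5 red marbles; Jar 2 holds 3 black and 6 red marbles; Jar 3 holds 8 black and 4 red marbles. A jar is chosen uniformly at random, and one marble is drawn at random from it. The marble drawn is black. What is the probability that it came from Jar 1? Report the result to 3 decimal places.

P(black|Jar 1) = 0.6429; P(black|Jar 2) = 0.3333; P(black|Jar 3) = 0.6667.
Prior × likelihood for each source: 0.333333·0.6429=0.2143, 0.333333·0.3333=0.1111, 0.333333·0.6667=0.2222. Summing gives P(black) = 0.54762.
P(Jar 1 | black) = 0.2143 / 0.54762 = 0.391.

Posterior probability ≈ 0.391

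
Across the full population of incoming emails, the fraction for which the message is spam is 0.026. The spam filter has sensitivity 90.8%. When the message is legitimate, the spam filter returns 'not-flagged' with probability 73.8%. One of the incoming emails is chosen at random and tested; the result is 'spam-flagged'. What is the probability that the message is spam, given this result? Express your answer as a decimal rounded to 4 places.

Let H be the event that the message is spam. P(H) = 0.026, so P(¬H) = 0.974. With E the 'spam-flagged' result, P(E|H) = 0.908 and P(E|¬H) = 0.262.
P(E) = 0.908·0.026 + 0.262·0.974 = 0.023608 + 0.25519 = 0.27880.
By Bayes' theorem, P(H|E) = 0.023608 / 0.27880 = 0.0847.

P(H | E) ≈ 0.0847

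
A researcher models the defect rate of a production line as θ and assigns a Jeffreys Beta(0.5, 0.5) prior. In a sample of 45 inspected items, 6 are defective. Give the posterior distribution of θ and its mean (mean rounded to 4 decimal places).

The binomial likelihood is conjugate to the Beta prior: with 6 successes and 39 failures, the posterior is Beta(0.5+6, 0.5+39) = Beta(6.5, 39.5).
E[θ | data] = 6.5/(6.5+39.5) = 0.1413.

Posterior: Beta(6.5, 39.5); mean ≈ 0.1413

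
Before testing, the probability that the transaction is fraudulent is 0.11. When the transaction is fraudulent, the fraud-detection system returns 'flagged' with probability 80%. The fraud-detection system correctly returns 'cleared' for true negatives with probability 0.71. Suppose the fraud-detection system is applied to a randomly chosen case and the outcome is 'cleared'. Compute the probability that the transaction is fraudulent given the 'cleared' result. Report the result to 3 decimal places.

Write H for 'the transaction is fraudulent'. Prior odds H:¬H = 0.11/0.89 = 0.12360. For the 'cleared' outcome, the likelihood ratio is 0.2/0.71 = 0.28169.
Posterior odds = 0.12360 × 0.28169 = 0.034816, so P(H|E) = 0.034816/(1+0.034816) = 0.034.

P(H | E) ≈ 0.034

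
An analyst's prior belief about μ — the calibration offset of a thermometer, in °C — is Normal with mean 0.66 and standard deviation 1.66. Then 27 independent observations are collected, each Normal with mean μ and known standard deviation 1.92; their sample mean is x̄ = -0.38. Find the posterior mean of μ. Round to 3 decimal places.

Prior precision 1/τ₀² = 1/1.66² = 0.362897; data precision n/σ² = 27/1.92² = 7.32422.
Posterior precision = 0.362897 + 7.32422 = 7.68712.
Posterior mean = (0.362897·0.66 + 7.32422·-0.38) / 7.68712 = -0.331.

Posterior mean ≈ -0.331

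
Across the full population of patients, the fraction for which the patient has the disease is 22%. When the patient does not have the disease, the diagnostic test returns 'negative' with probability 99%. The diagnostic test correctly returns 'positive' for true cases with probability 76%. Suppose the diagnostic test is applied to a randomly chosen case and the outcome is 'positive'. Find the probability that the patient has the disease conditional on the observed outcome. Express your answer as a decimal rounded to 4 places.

P(H | E) ≈ 0.9554

Write H for 'the patient has the disease'. Prior odds H:¬H = 0.22/0.78 = 0.28205. For the 'positive' outcome, the likelihood ratio is 0.76/0.01 = 76.000.
Posterior odds = 0.28205 × 76.000 = 21.436, so P(H|E) = 21.436/(1+21.436) = 0.9554.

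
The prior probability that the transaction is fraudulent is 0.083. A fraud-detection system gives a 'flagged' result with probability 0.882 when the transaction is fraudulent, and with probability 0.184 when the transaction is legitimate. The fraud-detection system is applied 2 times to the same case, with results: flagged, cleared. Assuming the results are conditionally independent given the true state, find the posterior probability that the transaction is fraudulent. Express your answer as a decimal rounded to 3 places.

Posterior P(H) ≈ 0.059

With H the event that the transaction is fraudulent, the joint likelihood of the observed sequence is P(data|H) = 0.882·0.118 = 0.10408 and P(data|¬H) = 0.184·0.816 = 0.15014.
Bayes: P(H|data) = 0.083·0.10408 / (0.083·0.10408 + 0.917·0.15014) = 0.0086383/0.14632 = 0.0590.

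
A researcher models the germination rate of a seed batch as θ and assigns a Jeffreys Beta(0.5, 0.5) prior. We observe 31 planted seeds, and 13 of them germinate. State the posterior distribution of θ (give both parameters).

Posterior: Beta(13.5, 18.5)

Observing 13 successes and 18 failures updates Beta(0.5, 0.5) by adding the success and failure counts to the two shape parameters: α = 0.5+13 = 13.5, β = 0.5+18 = 18.5.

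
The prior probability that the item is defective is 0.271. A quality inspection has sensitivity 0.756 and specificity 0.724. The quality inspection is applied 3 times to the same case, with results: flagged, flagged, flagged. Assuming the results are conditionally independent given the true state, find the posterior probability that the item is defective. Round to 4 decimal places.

With H the event that the item is defective, the joint likelihood of the observed sequence is P(data|H) = 0.756·0.756·0.756 = 0.43208 and P(data|¬H) = 0.276·0.276·0.276 = 0.021025.
Bayes: P(H|data) = 0.271·0.43208 / (0.271·0.43208 + 0.729·0.021025) = 0.11709/0.13242 = 0.8843.

Posterior P(H) ≈ 0.8843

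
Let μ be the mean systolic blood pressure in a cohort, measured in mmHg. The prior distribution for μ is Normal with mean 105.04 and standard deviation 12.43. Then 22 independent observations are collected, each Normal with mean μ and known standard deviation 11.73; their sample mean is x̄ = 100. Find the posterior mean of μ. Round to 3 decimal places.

Posterior mean ≈ 100.196

With known σ, the Normal prior is conjugate. Weight on the data is w = (n/σ²)/(n/σ² + 1/τ₀²) = 0.159892/(0.159892+0.00647229) = 0.96110.
Posterior mean = w·x̄ + (1−w)·μ₀ = 0.96110·100 + 0.038904·105.04 = 100.196.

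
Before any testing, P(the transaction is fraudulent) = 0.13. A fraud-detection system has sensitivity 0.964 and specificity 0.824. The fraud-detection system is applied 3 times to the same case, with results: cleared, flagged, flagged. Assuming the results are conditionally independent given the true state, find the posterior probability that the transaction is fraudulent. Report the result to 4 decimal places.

Let H be the event that the transaction is fraudulent; start with P(H) = 0.13. P('flagged'|H) = 0.964, P('flagged'|¬H) = 0.176.
Update on result 1 ('cleared'): P(H) ← 0.036·0.1300 / (0.036·0.1300 + 0.824·0.8700) = 0.0046800/0.72156 = 0.0065.
Update on result 2 ('flagged'): P(H) ← 0.964·0.0065 / (0.964·0.0065 + 0.176·0.9935) = 0.0062525/0.18111 = 0.0345.
Update on result 3 ('flagged'): P(H) ← 0.964·0.0345 / (0.964·0.0345 + 0.176·0.9655) = 0.033280/0.20320 = 0.1638.

Posterior P(H) ≈ 0.1638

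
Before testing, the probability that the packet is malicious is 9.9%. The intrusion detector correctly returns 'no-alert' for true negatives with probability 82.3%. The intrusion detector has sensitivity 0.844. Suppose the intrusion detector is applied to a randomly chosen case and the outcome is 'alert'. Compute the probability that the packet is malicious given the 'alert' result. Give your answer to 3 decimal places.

P(H | E) ≈ 0.344

Let H be the event that the packet is malicious. P(H) = 0.099, so P(¬H) = 0.901. With E the 'alert' result, P(E|H) = 0.844 and P(E|¬H) = 0.177.
P(E) = 0.844·0.099 + 0.177·0.901 = 0.083556 + 0.15948 = 0.24303.
By Bayes' theorem, P(H|E) = 0.083556 / 0.24303 = 0.344.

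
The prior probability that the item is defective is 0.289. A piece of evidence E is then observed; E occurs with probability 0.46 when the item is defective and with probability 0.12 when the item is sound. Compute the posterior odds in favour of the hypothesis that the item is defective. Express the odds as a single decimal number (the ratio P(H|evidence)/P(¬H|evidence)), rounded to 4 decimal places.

Prior odds = 0.289/(1−0.289) = 0.40647.
Likelihood ratio for E = 0.46/0.12 = 3.8333.
Posterior odds = prior odds × LR = 1.5581.

Posterior odds ≈ 1.5581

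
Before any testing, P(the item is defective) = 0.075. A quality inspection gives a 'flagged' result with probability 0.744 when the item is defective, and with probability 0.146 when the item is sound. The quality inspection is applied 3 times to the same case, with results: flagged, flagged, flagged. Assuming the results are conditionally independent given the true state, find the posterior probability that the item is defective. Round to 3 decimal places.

Posterior P(H) ≈ 0.915

With H the event that the item is defective, the joint likelihood of the observed sequence is P(data|H) = 0.744·0.744·0.744 = 0.41183 and P(data|¬H) = 0.146·0.146·0.146 = 0.0031121.
Bayes: P(H|data) = 0.075·0.41183 / (0.075·0.41183 + 0.925·0.0031121) = 0.030887/0.033766 = 0.9147.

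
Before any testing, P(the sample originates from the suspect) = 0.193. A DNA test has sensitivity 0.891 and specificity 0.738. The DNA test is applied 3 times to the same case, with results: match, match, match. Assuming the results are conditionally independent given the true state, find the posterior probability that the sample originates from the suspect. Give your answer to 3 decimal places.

With H the event that the sample originates from the suspect, the joint likelihood of the observed sequence is P(data|H) = 0.891·0.891·0.891 = 0.70735 and P(data|¬H) = 0.262·0.262·0.262 = 0.017985.
Bayes: P(H|data) = 0.193·0.70735 / (0.193·0.70735 + 0.807·0.017985) = 0.13652/0.15103 = 0.9039.

Posterior P(H) ≈ 0.904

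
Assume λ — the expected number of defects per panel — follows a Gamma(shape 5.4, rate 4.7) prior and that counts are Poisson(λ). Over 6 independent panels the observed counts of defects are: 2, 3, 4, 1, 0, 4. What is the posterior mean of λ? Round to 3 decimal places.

The Poisson likelihood adds the total count to the shape and the number of exposure periods to the rate. Here ∑xᵢ = 14 and n = 6, so shape 5.4→19.4 and rate 4.7→10.7.
E[λ | data] = 19.4/10.7 = 1.813.

Posterior mean ≈ 1.813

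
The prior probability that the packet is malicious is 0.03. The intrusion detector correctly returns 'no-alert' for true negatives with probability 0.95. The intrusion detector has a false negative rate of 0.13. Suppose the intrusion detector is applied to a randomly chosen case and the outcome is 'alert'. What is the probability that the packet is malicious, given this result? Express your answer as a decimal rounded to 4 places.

P(H | E) ≈ 0.3499

Let H be the event that the packet is malicious. P(H) = 0.03, so P(¬H) = 0.97. With E the 'alert' result, P(E|H) = 0.87 and P(E|¬H) = 0.05.
P(E) = 0.87·0.03 + 0.05·0.97 = 0.026100 + 0.048500 = 0.074600.
By Bayes' theorem, P(H|E) = 0.026100 / 0.074600 = 0.3499.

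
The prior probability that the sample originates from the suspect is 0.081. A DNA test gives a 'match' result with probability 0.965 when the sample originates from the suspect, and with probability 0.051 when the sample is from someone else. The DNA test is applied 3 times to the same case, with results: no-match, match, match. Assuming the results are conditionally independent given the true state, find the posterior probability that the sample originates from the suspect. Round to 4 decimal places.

With H the event that the sample originates from the suspect, the joint likelihood of the observed sequence is P(data|H) = 0.035·0.965·0.965 = 0.032593 and P(data|¬H) = 0.949·0.051·0.051 = 0.0024683.
Bayes: P(H|data) = 0.081·0.032593 / (0.081·0.032593 + 0.919·0.0024683) = 0.0026400/0.0049084 = 0.5379.

Posterior P(H) ≈ 0.5379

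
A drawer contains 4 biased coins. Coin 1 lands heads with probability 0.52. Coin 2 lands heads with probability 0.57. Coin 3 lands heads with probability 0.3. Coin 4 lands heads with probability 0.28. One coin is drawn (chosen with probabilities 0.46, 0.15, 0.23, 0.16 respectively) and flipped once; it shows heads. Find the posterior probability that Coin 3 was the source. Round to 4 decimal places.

Posterior probability ≈ 0.1574

Tabulate prior·likelihood by source: [1] prior 0.46, lik 0.52, product 0.2392; [2] prior 0.15, lik 0.57, product 0.08550; [3] prior 0.23, lik 0.3, product 0.06900; [4] prior 0.16, lik 0.28, product 0.04480.
Normalizing constant = 0.43850; the posterior for Coin 3 is its product over the sum, 0.06900/0.43850 = 0.1574.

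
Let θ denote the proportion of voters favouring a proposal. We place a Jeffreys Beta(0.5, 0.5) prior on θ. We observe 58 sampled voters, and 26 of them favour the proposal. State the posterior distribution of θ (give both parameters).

Observing 26 successes and 32 failures updates Beta(0.5, 0.5) by adding the success and failure counts to the two shape parameters: α = 0.5+26 = 26.5, β = 0.5+32 = 32.5.

Posterior: Beta(26.5, 32.5)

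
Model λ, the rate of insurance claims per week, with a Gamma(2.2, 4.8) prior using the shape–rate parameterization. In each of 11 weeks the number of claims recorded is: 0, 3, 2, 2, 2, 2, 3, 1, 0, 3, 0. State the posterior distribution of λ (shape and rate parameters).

Posterior: Gamma(shape=20.2, rate=15.8)

Total count ∑xᵢ = 18 over n = 11 weeks.
Gamma is conjugate to the Poisson likelihood: posterior is Gamma(shape = 2.2+18 = 20.2, rate = 4.8+11 = 15.8).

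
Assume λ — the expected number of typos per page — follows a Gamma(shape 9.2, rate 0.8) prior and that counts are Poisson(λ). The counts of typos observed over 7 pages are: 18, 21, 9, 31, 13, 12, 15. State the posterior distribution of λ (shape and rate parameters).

The Poisson likelihood adds the total count to the shape and the number of exposure periods to the rate. Here ∑xᵢ = 119 and n = 7, so shape 9.2→128.2 and rate 0.8→7.8.

Posterior: Gamma(shape=128.2, rate=7.8)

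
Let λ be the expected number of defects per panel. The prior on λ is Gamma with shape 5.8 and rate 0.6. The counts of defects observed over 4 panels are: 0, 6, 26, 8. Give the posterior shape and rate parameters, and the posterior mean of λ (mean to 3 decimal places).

Total count ∑xᵢ = 40 over n = 4 panels.
Gamma is conjugate to the Poisson likelihood: posterior is Gamma(shape = 5.8+40 = 45.8, rate = 0.6+4 = 4.6).
Posterior mean = shape/rate = 45.8/4.6 = 9.957.

Posterior: Gamma(shape=45.8, rate=4.6); mean ≈ 9.957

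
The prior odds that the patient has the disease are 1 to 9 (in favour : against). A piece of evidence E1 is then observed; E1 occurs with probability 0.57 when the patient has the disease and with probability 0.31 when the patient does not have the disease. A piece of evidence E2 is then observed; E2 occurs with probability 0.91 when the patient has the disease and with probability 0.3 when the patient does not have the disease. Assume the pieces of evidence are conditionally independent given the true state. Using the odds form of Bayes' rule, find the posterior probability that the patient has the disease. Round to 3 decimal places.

Prior odds = 1/9 = 0.11111.
Likelihood ratio for E1 = 0.57/0.31 = 1.8387.
Likelihood ratio for E2 = 0.91/0.3 = 3.0333.
Posterior odds = prior odds × LR₁ × LR₂ = 0.61971.
Posterior probability = odds/(1+odds) = 0.61971/1.6197 = 0.383.

Posterior probability ≈ 0.383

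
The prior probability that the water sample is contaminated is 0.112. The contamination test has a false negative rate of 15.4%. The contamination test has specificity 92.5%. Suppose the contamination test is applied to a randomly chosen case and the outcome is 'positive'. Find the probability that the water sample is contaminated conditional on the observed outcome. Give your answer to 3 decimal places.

Write H for 'the water sample is contaminated'. Prior odds H:¬H = 0.112/0.888 = 0.12613. For the 'positive' outcome, the likelihood ratio is 0.846/0.075 = 11.280.
Posterior odds = 0.12613 × 11.280 = 1.4227, so P(H|E) = 1.4227/(1+1.4227) = 0.587.

P(H | E) ≈ 0.587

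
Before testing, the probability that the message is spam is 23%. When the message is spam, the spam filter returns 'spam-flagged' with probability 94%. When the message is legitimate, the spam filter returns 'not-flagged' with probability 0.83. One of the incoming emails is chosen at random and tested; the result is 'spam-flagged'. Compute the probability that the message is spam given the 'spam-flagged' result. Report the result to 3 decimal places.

Let H be the event that the message is spam. P(H) = 0.23, so P(¬H) = 0.77. With E the 'spam-flagged' result, P(E|H) = 0.94 and P(E|¬H) = 0.17.
P(E) = 0.94·0.23 + 0.17·0.77 = 0.21620 + 0.13090 = 0.34710.
By Bayes' theorem, P(H|E) = 0.21620 / 0.34710 = 0.623.

P(H | E) ≈ 0.623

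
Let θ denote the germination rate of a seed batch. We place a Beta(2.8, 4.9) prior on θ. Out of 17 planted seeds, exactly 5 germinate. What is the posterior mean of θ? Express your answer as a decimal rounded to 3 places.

Observing 5 successes and 12 failures updates Beta(2.8, 4.9) by adding the success and failure counts to the two shape parameters: α = 2.8+5 = 7.8, β = 4.9+12 = 16.9.
Posterior mean = α/(α+β) = 7.8/24.7 = 0.316.

Posterior mean ≈ 0.316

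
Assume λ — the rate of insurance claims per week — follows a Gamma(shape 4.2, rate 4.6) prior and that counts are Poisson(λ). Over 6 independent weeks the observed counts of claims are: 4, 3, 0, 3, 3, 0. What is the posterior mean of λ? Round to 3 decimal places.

The Poisson likelihood adds the total count to the shape and the number of exposure periods to the rate. Here ∑xᵢ = 13 and n = 6, so shape 4.2→17.2 and rate 4.6→10.6.
E[λ | data] = 17.2/10.6 = 1.623.

Posterior mean ≈ 1.623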